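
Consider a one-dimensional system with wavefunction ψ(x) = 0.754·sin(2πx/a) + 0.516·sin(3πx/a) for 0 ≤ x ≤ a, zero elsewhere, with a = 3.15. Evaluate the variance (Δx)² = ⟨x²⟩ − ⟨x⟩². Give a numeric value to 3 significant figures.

Compute ⟨x⟩ and ⟨x²⟩ separately, then (Δx)² = ⟨x²⟩ − ⟨x⟩².
On 0 ≤ x ≤ a (j ≠ l): ∫sin²(jπx/a) dx = a/2, ∫sin(jπx/a)·sin(lπx/a) dx = 0; diagonal moments ∫x·sin²(jπx/a) dx = a²/4, ∫x²·sin²(jπx/a) dx = a³·(1/6 − 1/(4j²π²)); cross terms ∫x·sin(jπx/a)·sin(lπx/a) dx = 0 for j + l even and −4jla²/(π²(j² − l²)²) for j + l odd, ∫x²·sin(jπx/a)·sin(lπx/a) dx = (−1)^(j+l)·4jla³/(π²(j² − l²)²); higher powers the same way via product-to-sum and parts.
Normalization: ∫|ψ|² dx = 1.3148.
⟨x⟩ = 1.0038 and ⟨x²⟩ = 1.4048.
(Δx)² = 1.4048 − (1.0038)² = 0.39719.

0.397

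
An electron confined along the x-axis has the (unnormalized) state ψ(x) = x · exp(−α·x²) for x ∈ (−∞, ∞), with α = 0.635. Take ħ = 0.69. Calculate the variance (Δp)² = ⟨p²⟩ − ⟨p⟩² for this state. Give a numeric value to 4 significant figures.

0.9070

Compute ⟨p⟩ and ⟨p²⟩ separately; (Δp)² = ⟨p²⟩ − ⟨p⟩².
Expand each integrand as polynomial × e^(−2αx²) and use ∫x^(2j)·e^(−2αx²) dx = (2j−1)!!/(4α)^j · √(π/(2α)), odd powers → 0; here √(π/(2α)) = 1.5728. Differentiate with the product rule, d/dx e^(−αx²) = −2αx·e^(−αx²).
Normalization: ∫|ψ|² dx = 0.61921.
⟨p⟩ = 0.0000 and ⟨p²⟩ = 0.90697.
(Δp)² = 0.90697 − (0.0000)² = 0.90697.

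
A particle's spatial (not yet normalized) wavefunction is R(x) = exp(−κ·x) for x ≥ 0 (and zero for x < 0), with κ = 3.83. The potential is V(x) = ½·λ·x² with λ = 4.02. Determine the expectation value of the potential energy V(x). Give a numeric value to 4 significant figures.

0.06851

⟨V⟩ = ∫ V(x)·|R|² dx / ∫|R|² dx.
Every integrand reduces to terms xʲ·e^(−2κx) on [0, ∞); use ∫₀^∞ xʲ·e^(−2κx) dx = j!/(2κ)^(j+1).
State is unnormalized: ∫|R|² dx = 0.13055, and ∫R*·V(x)·R dx = 0.0089442, so ⟨V⟩ = 0.0089442 / 0.13055.
⟨V⟩ = 0.068512.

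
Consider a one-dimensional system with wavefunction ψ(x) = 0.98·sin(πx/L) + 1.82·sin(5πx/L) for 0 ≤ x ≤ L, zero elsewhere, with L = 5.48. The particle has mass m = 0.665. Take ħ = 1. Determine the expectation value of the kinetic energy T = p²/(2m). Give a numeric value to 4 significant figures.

4.845

T = −(ħ²/2m) d²/dx², so ⟨T⟩ = −(ħ²/2m) ∫ ψ*·ψ'' dx / ∫|ψ|² dx; with m = 0.665.
d²/dx² sin(jπx/L) = −(jπ/L)²·sin(jπx/L); on 0 ≤ x ≤ L, ∫sin²(jπx/L) dx = L/2 and ∫sin(jπx/L)·sin(lπx/L) dx = 0 for j ≠ l, so only diagonal terms survive in ∫|ψ|² and ∫ψ·ψ″; ∫ψ·ψ′ dx = [ψ²/2] between the walls = 0.
State is unnormalized: ∫|ψ|² dx = 11.707, and ∫ψ*·(−ħ²/2m · ψ'') dx = 56.719, so ⟨T⟩ = 56.719 / 11.707.
⟨T⟩ = 4.8447.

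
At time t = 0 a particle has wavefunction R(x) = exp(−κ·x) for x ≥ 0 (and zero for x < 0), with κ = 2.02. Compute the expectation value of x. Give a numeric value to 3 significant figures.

⟨x⟩ = ∫ x·|R|² dx / ∫|R|² dx (integrals over the domain).
Every integrand reduces to terms xʲ·e^(−2κx) on [0, ∞); use ∫₀^∞ xʲ·e^(−2κx) dx = j!/(2κ)^(j+1).
State is unnormalized: ∫|R|² dx = 0.24752, and ∫R*·x·R dx = 0.061269, so ⟨x⟩ = 0.061269 / 0.24752.
⟨x⟩ = 0.24752.

0.248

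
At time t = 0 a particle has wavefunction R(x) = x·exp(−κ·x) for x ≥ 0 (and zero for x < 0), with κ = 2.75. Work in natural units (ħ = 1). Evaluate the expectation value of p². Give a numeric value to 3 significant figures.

p² R = −ħ² d²R/dx²; ⟨p²⟩ = −ħ² ∫ R*·R'' dx / ∫|R|² dx.
Differentiate x·exp(−κ·x) with the product rule; every integrand then reduces to terms xʲ·e^(−2κx) on [0, ∞), with ∫₀^∞ xʲ·e^(−2κx) dx = j!/(2κ)^(j+1).
State is unnormalized: ∫|R|² dx = 0.012021, and ∫R*·(−ħ² R'') dx = 0.090909, so ⟨p²⟩ = 0.090909 / 0.012021.
⟨p²⟩ = 7.5625.

7.56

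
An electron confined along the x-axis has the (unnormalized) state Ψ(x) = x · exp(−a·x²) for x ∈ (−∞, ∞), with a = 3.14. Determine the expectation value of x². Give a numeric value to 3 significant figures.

0.239

⟨x²⟩ = ∫ x²·|Ψ|² dx / ∫|Ψ|² dx (integrals over the domain).
Expand each integrand as polynomial × e^(−2ax²) and use ∫x^(2j)·e^(−2ax²) dx = (2j−1)!!/(4a)^j · √(π/(2a)), odd powers → 0; here √(π/(2a)) = 0.70729.
State is unnormalized: ∫|Ψ|² dx = 0.056313, and ∫Ψ*·x²·Ψ dx = 0.013450, so ⟨x²⟩ = 0.013450 / 0.056313.
⟨x²⟩ = 0.23885.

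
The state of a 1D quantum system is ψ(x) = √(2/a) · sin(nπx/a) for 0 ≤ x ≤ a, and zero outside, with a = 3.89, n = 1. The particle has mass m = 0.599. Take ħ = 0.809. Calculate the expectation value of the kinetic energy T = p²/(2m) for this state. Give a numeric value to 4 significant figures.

T = −(ħ²/2m) d²/dx², so ⟨T⟩ = −(ħ²/2m) ∫ ψ*·ψ'' dx; with m = 0.599.
d/dx sin(nπx/a) = (nπ/a)·cos(nπx/a) and d²/dx² sin(nπx/a) = −(nπ/a)²·sin(nπx/a); on 0 ≤ x ≤ a, ∫sin²(nπx/a) dx = a/2 and ∫sin(nπx/a)·cos(nπx/a) dx = 0.
⟨T⟩ = 0.35632.

0.3563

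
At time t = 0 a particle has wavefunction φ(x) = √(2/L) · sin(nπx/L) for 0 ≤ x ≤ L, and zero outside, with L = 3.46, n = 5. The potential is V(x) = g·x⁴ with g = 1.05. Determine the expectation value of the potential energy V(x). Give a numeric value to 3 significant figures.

29.5

⟨V⟩ = ∫ V(x)·|φ|² dx.
With sin²θ = (1 − cos2θ)/2 on 0 ≤ x ≤ L: ∫sin²(nπx/L) dx = L/2, ∫x·sin²(nπx/L) dx = L²/4, ∫x²·sin²(nπx/L) dx = L³·(1/6 − 1/(4n²π²)); higher powers xᵏ the same way, integrating xᵏ·cos(2nπx/L) by parts.
⟨V⟩ = 29.491.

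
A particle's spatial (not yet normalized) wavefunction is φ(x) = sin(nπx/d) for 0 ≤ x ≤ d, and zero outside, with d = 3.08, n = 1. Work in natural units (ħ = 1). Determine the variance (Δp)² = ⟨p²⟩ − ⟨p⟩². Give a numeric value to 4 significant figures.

1.040

Compute ⟨p⟩ and ⟨p²⟩ separately; (Δp)² = ⟨p²⟩ − ⟨p⟩².
d/dx sin(nπx/d) = (nπ/d)·cos(nπx/d) and d²/dx² sin(nπx/d) = −(nπ/d)²·sin(nπx/d); on 0 ≤ x ≤ d, ∫sin²(nπx/d) dx = d/2 and ∫sin(nπx/d)·cos(nπx/d) dx = 0.
Normalization: ∫|φ|² dx = 1.5400.
⟨p⟩ = 0.0000 and ⟨p²⟩ = 1.0404.
(Δp)² = 1.0404 − (0.0000)² = 1.0404.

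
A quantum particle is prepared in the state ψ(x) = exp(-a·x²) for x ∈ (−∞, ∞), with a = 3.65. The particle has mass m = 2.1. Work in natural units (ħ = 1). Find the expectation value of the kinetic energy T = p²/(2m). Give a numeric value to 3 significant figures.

0.869

T = −(ħ²/2m) d²/dx², so ⟨T⟩ = −(ħ²/2m) ∫ ψ*·ψ'' dx / ∫|ψ|² dx; with m = 2.1.
Gaussian moments: ∫x^(2j)·e^(−2ax²) dx = (2j−1)!!/(4a)^j · √(π/(2a)), odd powers integrate to 0; here √(π/(2a)) = 0.65601. Derivatives: d/dx e^(−ax²) = −2ax·e^(−ax²), d²/dx² e^(−ax²) = (4a²x² − 2a)·e^(−ax²).
State is unnormalized: ∫|ψ|² dx = 0.65601, and ∫ψ*·(−ħ²/2m · ψ'') dx = 0.57011, so ⟨T⟩ = 0.57011 / 0.65601.
⟨T⟩ = 0.86905.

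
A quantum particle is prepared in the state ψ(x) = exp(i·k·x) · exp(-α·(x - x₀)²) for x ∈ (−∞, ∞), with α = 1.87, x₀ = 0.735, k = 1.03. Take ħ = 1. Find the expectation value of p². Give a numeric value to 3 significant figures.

p² ψ = −ħ² d²ψ/dx²; ⟨p²⟩ = −ħ² ∫ ψ*·ψ'' dx / ∫|ψ|² dx.
Gaussian moments (u = x − x₀): ∫u^(2j)·e^(−2αu²) du = (2j−1)!!/(4α)^j · √(π/(2α)), odd powers integrate to 0; here √(π/(2α)) = 0.91651. Derivatives: ψ′ = (ik − 2αu)·ψ, ψ″ = ((ik − 2αu)² − 2α)·ψ; the odd-in-u pieces drop out.
State is unnormalized: ∫|ψ|² dx = 0.91651, and ∫ψ*·(−ħ² ψ'') dx = 2.6862, so ⟨p²⟩ = 2.6862 / 0.91651.
⟨p²⟩ = 2.9309.

2.93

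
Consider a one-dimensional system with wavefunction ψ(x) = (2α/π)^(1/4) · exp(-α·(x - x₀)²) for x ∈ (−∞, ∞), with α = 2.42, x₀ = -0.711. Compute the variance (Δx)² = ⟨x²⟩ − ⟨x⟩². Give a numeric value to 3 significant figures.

0.103

Compute ⟨x⟩ and ⟨x²⟩ separately, then (Δx)² = ⟨x²⟩ − ⟨x⟩².
Gaussian moments (u = x − x₀): ∫u^(2j)·e^(−2αu²) du = (2j−1)!!/(4α)^j · √(π/(2α)), odd powers integrate to 0; here √(π/(2α)) = 0.80566.
⟨x⟩ = -0.71100 and ⟨x²⟩ = 0.60883.
(Δx)² = 0.60883 − (-0.71100)² = 0.10331.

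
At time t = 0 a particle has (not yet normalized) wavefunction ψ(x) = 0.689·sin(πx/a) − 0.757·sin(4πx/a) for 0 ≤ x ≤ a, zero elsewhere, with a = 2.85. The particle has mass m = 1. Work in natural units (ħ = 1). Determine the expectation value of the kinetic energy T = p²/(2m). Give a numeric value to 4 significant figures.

5.592

T = −(ħ²/2m) d²/dx², so ⟨T⟩ = −(ħ²/2m) ∫ ψ*·ψ'' dx / ∫|ψ|² dx; with m = 1.
d²/dx² sin(jπx/a) = −(jπ/a)²·sin(jπx/a); on 0 ≤ x ≤ a, ∫sin²(jπx/a) dx = a/2 and ∫sin(jπx/a)·sin(lπx/a) dx = 0 for j ≠ l, so only diagonal terms survive in ∫|ψ|² and ∫ψ·ψ″; ∫ψ·ψ′ dx = [ψ²/2] between the walls = 0.
State is unnormalized: ∫|ψ|² dx = 1.4931, and ∫ψ*·(−ħ²/2m · ψ'') dx = 8.3489, so ⟨T⟩ = 8.3489 / 1.4931.
⟨T⟩ = 5.5918.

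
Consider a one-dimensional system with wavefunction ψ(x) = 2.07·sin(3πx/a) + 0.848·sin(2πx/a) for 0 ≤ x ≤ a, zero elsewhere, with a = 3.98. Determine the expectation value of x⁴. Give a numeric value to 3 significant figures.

⟨x⁴⟩ = ∫ x⁴·|ψ|² dx / ∫|ψ|² dx (integrals over the domain).
On 0 ≤ x ≤ a (j ≠ l): ∫sin²(jπx/a) dx = a/2, ∫sin(jπx/a)·sin(lπx/a) dx = 0; diagonal moments ∫x·sin²(jπx/a) dx = a²/4, ∫x²·sin²(jπx/a) dx = a³·(1/6 − 1/(4j²π²)); cross terms ∫x·sin(jπx/a)·sin(lπx/a) dx = 0 for j + l even and −4jla²/(π²(j² − l²)²) for j + l odd, ∫x²·sin(jπx/a)·sin(lπx/a) dx = (−1)^(j+l)·4jla³/(π²(j² − l²)²); higher powers the same way via product-to-sum and parts.
State is unnormalized: ∫|ψ|² dx = 9.9580, and ∫ψ*·x⁴·ψ dx = 216.47, so ⟨x⁴⟩ = 216.47 / 9.9580.
⟨x⁴⟩ = 21.738.

21.7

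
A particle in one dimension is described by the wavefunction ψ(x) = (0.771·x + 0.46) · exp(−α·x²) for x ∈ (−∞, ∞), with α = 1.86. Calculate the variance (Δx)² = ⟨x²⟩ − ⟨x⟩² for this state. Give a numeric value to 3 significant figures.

Compute ⟨x⟩ and ⟨x²⟩ separately, then (Δx)² = ⟨x²⟩ − ⟨x⟩².
Expand each integrand as polynomial × e^(−2αx²) and use ∫x^(2j)·e^(−2αx²) dx = (2j−1)!!/(4α)^j · √(π/(2α)), odd powers → 0; here √(π/(2α)) = 0.91897.
Normalization: ∫|ψ|² dx = 0.26788.
⟨x⟩ = 0.32706 and ⟨x²⟩ = 0.20809.
(Δx)² = 0.20809 − (0.32706)² = 0.10112.

0.101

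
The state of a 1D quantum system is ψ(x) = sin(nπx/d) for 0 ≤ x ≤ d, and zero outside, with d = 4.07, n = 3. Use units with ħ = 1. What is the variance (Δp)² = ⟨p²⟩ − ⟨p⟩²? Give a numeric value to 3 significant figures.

5.36

Compute ⟨p⟩ and ⟨p²⟩ separately; (Δp)² = ⟨p²⟩ − ⟨p⟩².
d/dx sin(nπx/d) = (nπ/d)·cos(nπx/d) and d²/dx² sin(nπx/d) = −(nπ/d)²·sin(nπx/d); on 0 ≤ x ≤ d, ∫sin²(nπx/d) dx = d/2 and ∫sin(nπx/d)·cos(nπx/d) dx = 0.
Normalization: ∫|ψ|² dx = 2.0350.
⟨p⟩ = 0.0000 and ⟨p²⟩ = 5.3623.
(Δp)² = 5.3623 − (0.0000)² = 5.3623.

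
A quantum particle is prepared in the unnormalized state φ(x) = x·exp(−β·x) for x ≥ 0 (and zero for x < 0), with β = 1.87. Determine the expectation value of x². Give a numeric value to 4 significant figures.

0.8579

⟨x²⟩ = ∫ x²·|φ|² dx / ∫|φ|² dx (integrals over the domain).
Every integrand reduces to terms xʲ·e^(−2βx) on [0, ∞); use ∫₀^∞ xʲ·e^(−2βx) dx = j!/(2β)^(j+1).
State is unnormalized: ∫|φ|² dx = 0.038231, and ∫φ*·x²·φ dx = 0.032798, so ⟨x²⟩ = 0.032798 / 0.038231.
⟨x²⟩ = 0.85790.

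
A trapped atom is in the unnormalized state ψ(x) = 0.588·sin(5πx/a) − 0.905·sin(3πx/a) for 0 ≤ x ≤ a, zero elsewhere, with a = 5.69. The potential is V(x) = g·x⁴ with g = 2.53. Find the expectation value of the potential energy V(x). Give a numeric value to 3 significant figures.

⟨V⟩ = ∫ V(x)·|ψ|² dx / ∫|ψ|² dx.
On 0 ≤ x ≤ a (j ≠ l): ∫sin²(jπx/a) dx = a/2, ∫sin(jπx/a)·sin(lπx/a) dx = 0; diagonal moments ∫x·sin²(jπx/a) dx = a²/4, ∫x²·sin²(jπx/a) dx = a³·(1/6 − 1/(4j²π²)); cross terms ∫x·sin(jπx/a)·sin(lπx/a) dx = 0 for j + l even and −4jla²/(π²(j² − l²)²) for j + l odd, ∫x²·sin(jπx/a)·sin(lπx/a) dx = (−1)^(j+l)·4jla³/(π²(j² − l²)²); higher powers the same way via product-to-sum and parts.
State is unnormalized: ∫|ψ|² dx = 3.3138, and ∫ψ*·V(x)·ψ dx = 1039.1, so ⟨V⟩ = 1039.1 / 3.3138.
⟨V⟩ = 313.58.

314.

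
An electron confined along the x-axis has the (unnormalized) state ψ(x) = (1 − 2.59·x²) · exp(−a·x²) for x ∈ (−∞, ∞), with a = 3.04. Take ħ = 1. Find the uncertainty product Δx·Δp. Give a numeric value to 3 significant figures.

0.590

Δx = √(⟨x²⟩−⟨x⟩²), Δp = √(⟨p²⟩−⟨p⟩²).
Expand each integrand as polynomial × e^(−2ax²) and use ∫x^(2j)·e^(−2ax²) dx = (2j−1)!!/(4a)^j · √(π/(2a)), odd powers → 0; here √(π/(2a)) = 0.71882. Differentiate with the product rule, d/dx e^(−ax²) = −2ax·e^(−ax²).
Normalization: ∫|ψ|² dx = 0.51045.
⟨x⟩ = 0.0000, ⟨x²⟩ = 0.046617 ⇒ Δx = 0.21591.
⟨p⟩ = 0.0000, ⟨p²⟩ = 7.4642 ⇒ Δp = 2.7321.
Δx·Δp = 0.58988.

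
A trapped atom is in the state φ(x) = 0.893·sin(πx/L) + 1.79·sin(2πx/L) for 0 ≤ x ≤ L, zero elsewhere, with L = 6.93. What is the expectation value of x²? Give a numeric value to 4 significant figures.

8.125

⟨x²⟩ = ∫ x²·|φ|² dx / ∫|φ|² dx (integrals over the domain).
On 0 ≤ x ≤ L (j ≠ l): ∫sin²(jπx/L) dx = L/2, ∫sin(jπx/L)·sin(lπx/L) dx = 0; diagonal moments ∫x·sin²(jπx/L) dx = L²/4, ∫x²·sin²(jπx/L) dx = L³·(1/6 − 1/(4j²π²)); cross terms ∫x·sin(jπx/L)·sin(lπx/L) dx = 0 for j + l even and −4jlL²/(π²(j² − l²)²) for j + l odd, ∫x²·sin(jπx/L)·sin(lπx/L) dx = (−1)^(j+l)·4jlL³/(π²(j² − l²)²); higher powers the same way via product-to-sum and parts.
State is unnormalized: ∫|φ|² dx = 13.865, and ∫φ*·x²·φ dx = 112.66, so ⟨x²⟩ = 112.66 / 13.865.
⟨x²⟩ = 8.1253.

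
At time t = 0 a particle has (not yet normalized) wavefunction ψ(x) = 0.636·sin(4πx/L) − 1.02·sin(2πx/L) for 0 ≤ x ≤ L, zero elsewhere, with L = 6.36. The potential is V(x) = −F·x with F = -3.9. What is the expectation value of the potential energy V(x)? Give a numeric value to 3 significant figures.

12.4

⟨V⟩ = ∫ V(x)·|ψ|² dx / ∫|ψ|² dx.
On 0 ≤ x ≤ L (j ≠ l): ∫sin²(jπx/L) dx = L/2, ∫sin(jπx/L)·sin(lπx/L) dx = 0; diagonal moments ∫x·sin²(jπx/L) dx = L²/4, ∫x²·sin²(jπx/L) dx = L³·(1/6 − 1/(4j²π²)); cross terms ∫x·sin(jπx/L)·sin(lπx/L) dx = 0 for j + l even and −4jlL²/(π²(j² − l²)²) for j + l odd, ∫x²·sin(jπx/L)·sin(lπx/L) dx = (−1)^(j+l)·4jlL³/(π²(j² − l²)²); higher powers the same way via product-to-sum and parts.
State is unnormalized: ∫|ψ|² dx = 4.5948, and ∫ψ*·V(x)·ψ dx = 56.984, so ⟨V⟩ = 56.984 / 4.5948.
⟨V⟩ = 12.402.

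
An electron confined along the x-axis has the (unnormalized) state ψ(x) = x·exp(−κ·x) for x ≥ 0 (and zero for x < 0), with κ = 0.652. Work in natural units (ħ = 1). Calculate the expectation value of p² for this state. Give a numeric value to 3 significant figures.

0.425

p² ψ = −ħ² d²ψ/dx²; ⟨p²⟩ = −ħ² ∫ ψ*·ψ'' dx / ∫|ψ|² dx.
Differentiate x·exp(−κ·x) with the product rule; every integrand then reduces to terms xʲ·e^(−2κx) on [0, ∞), with ∫₀^∞ xʲ·e^(−2κx) dx = j!/(2κ)^(j+1).
State is unnormalized: ∫|ψ|² dx = 0.90198, and ∫ψ*·(−ħ² ψ'') dx = 0.38344, so ⟨p²⟩ = 0.38344 / 0.90198.
⟨p²⟩ = 0.42510.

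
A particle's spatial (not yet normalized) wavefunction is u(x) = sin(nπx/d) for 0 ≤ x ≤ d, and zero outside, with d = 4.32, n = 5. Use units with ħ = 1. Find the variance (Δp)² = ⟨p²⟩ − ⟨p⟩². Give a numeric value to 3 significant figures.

Compute ⟨p⟩ and ⟨p²⟩ separately; (Δp)² = ⟨p²⟩ − ⟨p⟩².
d/dx sin(nπx/d) = (nπ/d)·cos(nπx/d) and d²/dx² sin(nπx/d) = −(nπ/d)²·sin(nπx/d); on 0 ≤ x ≤ d, ∫sin²(nπx/d) dx = d/2 and ∫sin(nπx/d)·cos(nπx/d) dx = 0.
Normalization: ∫|u|² dx = 2.1600.
⟨p⟩ = 0.0000 and ⟨p²⟩ = 13.221.
(Δp)² = 13.221 − (0.0000)² = 13.221.

13.2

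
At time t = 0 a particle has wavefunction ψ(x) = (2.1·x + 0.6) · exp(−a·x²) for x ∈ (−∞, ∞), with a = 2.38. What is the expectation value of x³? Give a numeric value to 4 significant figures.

⟨x³⟩ = ∫ x³·|ψ|² dx / ∫|ψ|² dx (integrals over the domain).
Expand each integrand as polynomial × e^(−2ax²) and use ∫x^(2j)·e^(−2ax²) dx = (2j−1)!!/(4a)^j · √(π/(2a)), odd powers → 0; here √(π/(2a)) = 0.81240.
State is unnormalized: ∫|ψ|² dx = 0.66880, and ∫ψ*·x³·ψ dx = 0.067767, so ⟨x³⟩ = 0.067767 / 0.66880.
⟨x³⟩ = 0.10133.

0.1013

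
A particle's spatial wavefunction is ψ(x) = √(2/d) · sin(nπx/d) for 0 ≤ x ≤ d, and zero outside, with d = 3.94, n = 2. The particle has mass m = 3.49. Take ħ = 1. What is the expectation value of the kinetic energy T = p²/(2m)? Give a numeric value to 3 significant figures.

0.364

T = −(ħ²/2m) d²/dx², so ⟨T⟩ = −(ħ²/2m) ∫ ψ*·ψ'' dx; with m = 3.49.
d/dx sin(nπx/d) = (nπ/d)·cos(nπx/d) and d²/dx² sin(nπx/d) = −(nπ/d)²·sin(nπx/d); on 0 ≤ x ≤ d, ∫sin²(nπx/d) dx = d/2 and ∫sin(nπx/d)·cos(nπx/d) dx = 0.
⟨T⟩ = 0.36434.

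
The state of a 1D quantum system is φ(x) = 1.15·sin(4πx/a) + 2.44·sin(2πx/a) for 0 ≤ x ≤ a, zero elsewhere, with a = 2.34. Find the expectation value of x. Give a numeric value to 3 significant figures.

⟨x⟩ = ∫ x·|φ|² dx / ∫|φ|² dx (integrals over the domain).
On 0 ≤ x ≤ a (j ≠ l): ∫sin²(jπx/a) dx = a/2, ∫sin(jπx/a)·sin(lπx/a) dx = 0; diagonal moments ∫x·sin²(jπx/a) dx = a²/4, ∫x²·sin²(jπx/a) dx = a³·(1/6 − 1/(4j²π²)); cross terms ∫x·sin(jπx/a)·sin(lπx/a) dx = 0 for j + l even and −4jla²/(π²(j² − l²)²) for j + l odd, ∫x²·sin(jπx/a)·sin(lπx/a) dx = (−1)^(j+l)·4jla³/(π²(j² − l²)²); higher powers the same way via product-to-sum and parts.
State is unnormalized: ∫|φ|² dx = 8.5130, and ∫φ*·x·φ dx = 9.9603, so ⟨x⟩ = 9.9603 / 8.5130.
⟨x⟩ = 1.1700.

1.17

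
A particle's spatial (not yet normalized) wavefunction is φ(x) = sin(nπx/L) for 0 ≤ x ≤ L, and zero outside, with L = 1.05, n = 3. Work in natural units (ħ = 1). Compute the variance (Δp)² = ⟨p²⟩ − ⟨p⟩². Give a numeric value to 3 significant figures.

Compute ⟨p⟩ and ⟨p²⟩ separately; (Δp)² = ⟨p²⟩ − ⟨p⟩².
d/dx sin(nπx/L) = (nπ/L)·cos(nπx/L) and d²/dx² sin(nπx/L) = −(nπ/L)²·sin(nπx/L); on 0 ≤ x ≤ L, ∫sin²(nπx/L) dx = L/2 and ∫sin(nπx/L)·cos(nπx/L) dx = 0.
Normalization: ∫|φ|² dx = 0.52500.
⟨p⟩ = 0.0000 and ⟨p²⟩ = 80.568.
(Δp)² = 80.568 − (0.0000)² = 80.568.

80.6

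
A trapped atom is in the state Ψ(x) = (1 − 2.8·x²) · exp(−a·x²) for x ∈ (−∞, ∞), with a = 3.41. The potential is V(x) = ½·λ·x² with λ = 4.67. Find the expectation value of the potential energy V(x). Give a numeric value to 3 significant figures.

0.0958

⟨V⟩ = ∫ V(x)·|Ψ|² dx / ∫|Ψ|² dx.
Expand each integrand as polynomial × e^(−2ax²) and use ∫x^(2j)·e^(−2ax²) dx = (2j−1)!!/(4a)^j · √(π/(2a)), odd powers → 0; here √(π/(2a)) = 0.67871.
State is unnormalized: ∫|Ψ|² dx = 0.48586, and ∫Ψ*·V(x)·Ψ dx = 0.046523, so ⟨V⟩ = 0.046523 / 0.48586.
⟨V⟩ = 0.095754.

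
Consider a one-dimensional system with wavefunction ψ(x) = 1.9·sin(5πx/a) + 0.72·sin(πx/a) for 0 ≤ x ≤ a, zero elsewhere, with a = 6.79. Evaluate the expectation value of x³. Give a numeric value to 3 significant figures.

⟨x³⟩ = ∫ x³·|ψ|² dx / ∫|ψ|² dx (integrals over the domain).
On 0 ≤ x ≤ a (j ≠ l): ∫sin²(jπx/a) dx = a/2, ∫sin(jπx/a)·sin(lπx/a) dx = 0; diagonal moments ∫x·sin²(jπx/a) dx = a²/4, ∫x²·sin²(jπx/a) dx = a³·(1/6 − 1/(4j²π²)); cross terms ∫x·sin(jπx/a)·sin(lπx/a) dx = 0 for j + l even and −4jla²/(π²(j² − l²)²) for j + l odd, ∫x²·sin(jπx/a)·sin(lπx/a) dx = (−1)^(j+l)·4jla³/(π²(j² − l²)²); higher powers the same way via product-to-sum and parts.
State is unnormalized: ∫|ψ|² dx = 14.016, and ∫ψ*·x³·ψ dx = 1074.1, so ⟨x³⟩ = 1074.1 / 14.016.
⟨x³⟩ = 76.632.

76.6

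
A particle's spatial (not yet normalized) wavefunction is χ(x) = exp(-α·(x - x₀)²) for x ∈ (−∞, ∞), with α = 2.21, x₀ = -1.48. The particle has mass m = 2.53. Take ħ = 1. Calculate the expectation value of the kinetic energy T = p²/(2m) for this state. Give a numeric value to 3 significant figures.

0.437

T = −(ħ²/2m) d²/dx², so ⟨T⟩ = −(ħ²/2m) ∫ χ*·χ'' dx / ∫|χ|² dx; with m = 2.53.
Gaussian moments (u = x − x₀): ∫u^(2j)·e^(−2αu²) du = (2j−1)!!/(4α)^j · √(π/(2α)), odd powers integrate to 0; here √(π/(2α)) = 0.84307. Derivatives: d/dx e^(−αu²) = −2αu·e^(−αu²), d²/dx² e^(−αu²) = (4α²u² − 2α)·e^(−αu²).
State is unnormalized: ∫|χ|² dx = 0.84307, and ∫χ*·(−ħ²/2m · χ'') dx = 0.36822, so ⟨T⟩ = 0.36822 / 0.84307.
⟨T⟩ = 0.43676.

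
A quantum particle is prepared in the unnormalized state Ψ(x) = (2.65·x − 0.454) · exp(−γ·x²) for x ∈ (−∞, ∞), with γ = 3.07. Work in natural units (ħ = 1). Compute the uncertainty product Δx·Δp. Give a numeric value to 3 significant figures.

Δx = √(⟨x²⟩−⟨x⟩²), Δp = √(⟨p²⟩−⟨p⟩²).
Expand each integrand as polynomial × e^(−2γx²) and use ∫x^(2j)·e^(−2γx²) dx = (2j−1)!!/(4γ)^j · √(π/(2γ)), odd powers → 0; here √(π/(2γ)) = 0.71530. Differentiate with the product rule, d/dx e^(−γx²) = −2γx·e^(−γx²).
Normalization: ∫|Ψ|² dx = 0.55649.
⟨x⟩ = -0.25186, ⟨x²⟩ = 0.20115 ⇒ Δx = 0.37110.
⟨p⟩ = 0.0000, ⟨p²⟩ = 7.5833 ⇒ Δp = 2.7538.
Δx·Δp = 1.0219.

1.02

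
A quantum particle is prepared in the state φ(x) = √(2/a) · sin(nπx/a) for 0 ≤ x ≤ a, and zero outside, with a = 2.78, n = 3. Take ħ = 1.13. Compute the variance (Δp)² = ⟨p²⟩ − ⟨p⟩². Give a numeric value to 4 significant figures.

Compute ⟨p⟩ and ⟨p²⟩ separately; (Δp)² = ⟨p²⟩ − ⟨p⟩².
d/dx sin(nπx/a) = (nπ/a)·cos(nπx/a) and d²/dx² sin(nπx/a) = −(nπ/a)²·sin(nπx/a); on 0 ≤ x ≤ a, ∫sin²(nπx/a) dx = a/2 and ∫sin(nπx/a)·cos(nπx/a) dx = 0.
⟨p⟩ = 0.0000 and ⟨p²⟩ = 14.676.
(Δp)² = 14.676 − (0.0000)² = 14.676.

14.68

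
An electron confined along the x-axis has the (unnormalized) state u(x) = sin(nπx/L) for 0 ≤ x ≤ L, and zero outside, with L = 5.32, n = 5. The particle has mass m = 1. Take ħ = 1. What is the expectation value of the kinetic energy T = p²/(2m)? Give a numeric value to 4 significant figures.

4.359

T = −(ħ²/2m) d²/dx², so ⟨T⟩ = −(ħ²/2m) ∫ u*·u'' dx / ∫|u|² dx; with m = 1.
d/dx sin(nπx/L) = (nπ/L)·cos(nπx/L) and d²/dx² sin(nπx/L) = −(nπ/L)²·sin(nπx/L); on 0 ≤ x ≤ L, ∫sin²(nπx/L) dx = L/2 and ∫sin(nπx/L)·cos(nπx/L) dx = 0.
State is unnormalized: ∫|u|² dx = 2.6600, and ∫u*·(−ħ²/2m · u'') dx = 11.595, so ⟨T⟩ = 11.595 / 2.6600.
⟨T⟩ = 4.3590.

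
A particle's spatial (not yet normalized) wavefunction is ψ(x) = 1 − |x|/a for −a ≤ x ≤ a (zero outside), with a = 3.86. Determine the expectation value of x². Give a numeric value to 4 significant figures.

⟨x²⟩ = ∫ x²·|ψ|² dx / ∫|ψ|² dx (integrals over the domain).
ψ is even, so ∫ over [−a, a] = 2∫₀ᵃ with ψ = 1 − x/a there: ∫₀ᵃ (1 − x/a)² dx = a/3, ∫₀ᵃ x²(1 − x/a)² dx = a³/30, ∫₀ᵃ x⁴(1 − x/a)² dx = a⁵/105.
State is unnormalized: ∫|ψ|² dx = 2.5733, and ∫ψ*·x²·ψ dx = 3.8342, so ⟨x²⟩ = 3.8342 / 2.5733.
⟨x²⟩ = 1.4900.

1.490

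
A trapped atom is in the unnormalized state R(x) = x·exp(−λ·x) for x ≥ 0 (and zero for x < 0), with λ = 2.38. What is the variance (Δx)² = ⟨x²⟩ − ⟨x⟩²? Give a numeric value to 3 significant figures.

Compute ⟨x⟩ and ⟨x²⟩ separately, then (Δx)² = ⟨x²⟩ − ⟨x⟩².
Every integrand reduces to terms xʲ·e^(−2λx) on [0, ∞); use ∫₀^∞ xʲ·e^(−2λx) dx = j!/(2λ)^(j+1).
Normalization: ∫|R|² dx = 0.018544.
⟨x⟩ = 0.63025 and ⟨x²⟩ = 0.52962.
(Δx)² = 0.52962 − (0.63025)² = 0.13241.

0.132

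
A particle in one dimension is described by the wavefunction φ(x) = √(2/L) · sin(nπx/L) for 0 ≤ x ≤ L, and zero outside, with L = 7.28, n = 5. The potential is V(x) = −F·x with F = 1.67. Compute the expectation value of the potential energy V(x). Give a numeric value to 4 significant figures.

⟨V⟩ = ∫ V(x)·|φ|² dx.
With sin²θ = (1 − cos2θ)/2 on 0 ≤ x ≤ L: ∫sin²(nπx/L) dx = L/2, ∫x·sin²(nπx/L) dx = L²/4, ∫x²·sin²(nπx/L) dx = L³·(1/6 − 1/(4n²π²)); higher powers xᵏ the same way, integrating xᵏ·cos(2nπx/L) by parts.
⟨V⟩ = -6.0788.

-6.079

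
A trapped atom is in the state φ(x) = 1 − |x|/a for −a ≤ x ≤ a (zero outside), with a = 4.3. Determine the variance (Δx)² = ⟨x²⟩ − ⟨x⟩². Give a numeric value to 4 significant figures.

1.849

Compute ⟨x⟩ and ⟨x²⟩ separately, then (Δx)² = ⟨x²⟩ − ⟨x⟩².
φ is even, so ∫ over [−a, a] = 2∫₀ᵃ with φ = 1 − x/a there: ∫₀ᵃ (1 − x/a)² dx = a/3, ∫₀ᵃ x²(1 − x/a)² dx = a³/30, ∫₀ᵃ x⁴(1 − x/a)² dx = a⁵/105.
Normalization: ∫|φ|² dx = 2.8667.
⟨x⟩ = 0.0000 and ⟨x²⟩ = 1.8490.
(Δx)² = 1.8490 − (0.0000)² = 1.8490.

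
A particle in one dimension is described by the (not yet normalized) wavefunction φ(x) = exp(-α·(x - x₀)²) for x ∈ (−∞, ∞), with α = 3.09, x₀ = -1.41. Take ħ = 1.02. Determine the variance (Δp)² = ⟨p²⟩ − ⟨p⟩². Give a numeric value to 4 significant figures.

Compute ⟨p⟩ and ⟨p²⟩ separately; (Δp)² = ⟨p²⟩ − ⟨p⟩².
Gaussian moments (u = x − x₀): ∫u^(2j)·e^(−2αu²) du = (2j−1)!!/(4α)^j · √(π/(2α)), odd powers integrate to 0; here √(π/(2α)) = 0.71299. Derivatives: d/dx e^(−αu²) = −2αu·e^(−αu²), d²/dx² e^(−αu²) = (4α²u² − 2α)·e^(−αu²).
Normalization: ∫|φ|² dx = 0.71299.
⟨p⟩ = 0.0000 and ⟨p²⟩ = 3.2148.
(Δp)² = 3.2148 − (0.0000)² = 3.2148.

3.215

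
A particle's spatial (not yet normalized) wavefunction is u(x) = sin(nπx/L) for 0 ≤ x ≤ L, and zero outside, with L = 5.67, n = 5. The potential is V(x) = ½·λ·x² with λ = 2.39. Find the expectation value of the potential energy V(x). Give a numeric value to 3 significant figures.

⟨V⟩ = ∫ V(x)·|u|² dx / ∫|u|² dx.
With sin²θ = (1 − cos2θ)/2 on 0 ≤ x ≤ L: ∫sin²(nπx/L) dx = L/2, ∫x·sin²(nπx/L) dx = L²/4, ∫x²·sin²(nπx/L) dx = L³·(1/6 − 1/(4n²π²)); higher powers xᵏ the same way, integrating xᵏ·cos(2nπx/L) by parts.
State is unnormalized: ∫|u|² dx = 2.8350, and ∫u*·V(x)·u dx = 36.084, so ⟨V⟩ = 36.084 / 2.8350.
⟨V⟩ = 12.728.

12.7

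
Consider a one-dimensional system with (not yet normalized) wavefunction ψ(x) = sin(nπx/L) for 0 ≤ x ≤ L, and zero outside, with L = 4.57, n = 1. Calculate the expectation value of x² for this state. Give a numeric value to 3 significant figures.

5.90

⟨x²⟩ = ∫ x²·|ψ|² dx / ∫|ψ|² dx (integrals over the domain).
With sin²θ = (1 − cos2θ)/2 on 0 ≤ x ≤ L: ∫sin²(nπx/L) dx = L/2, ∫x·sin²(nπx/L) dx = L²/4, ∫x²·sin²(nπx/L) dx = L³·(1/6 − 1/(4n²π²)); higher powers xᵏ the same way, integrating xᵏ·cos(2nπx/L) by parts.
State is unnormalized: ∫|ψ|² dx = 2.2850, and ∫ψ*·x²·ψ dx = 13.490, so ⟨x²⟩ = 13.490 / 2.2850.
⟨x²⟩ = 5.9036.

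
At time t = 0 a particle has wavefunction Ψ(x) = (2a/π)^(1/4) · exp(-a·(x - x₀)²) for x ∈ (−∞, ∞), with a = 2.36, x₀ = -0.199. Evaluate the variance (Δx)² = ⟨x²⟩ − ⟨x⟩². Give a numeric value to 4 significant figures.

Compute ⟨x⟩ and ⟨x²⟩ separately, then (Δx)² = ⟨x²⟩ − ⟨x⟩².
Gaussian moments (u = x − x₀): ∫u^(2j)·e^(−2au²) du = (2j−1)!!/(4a)^j · √(π/(2a)), odd powers integrate to 0; here √(π/(2a)) = 0.81584.
⟨x⟩ = -0.19900 and ⟨x²⟩ = 0.14553.
(Δx)² = 0.14553 − (-0.19900)² = 0.10593.

0.1059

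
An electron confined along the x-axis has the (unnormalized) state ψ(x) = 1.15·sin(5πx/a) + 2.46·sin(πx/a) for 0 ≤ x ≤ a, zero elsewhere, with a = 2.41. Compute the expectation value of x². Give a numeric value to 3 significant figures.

1.72

⟨x²⟩ = ∫ x²·|ψ|² dx / ∫|ψ|² dx (integrals over the domain).
On 0 ≤ x ≤ a (j ≠ l): ∫sin²(jπx/a) dx = a/2, ∫sin(jπx/a)·sin(lπx/a) dx = 0; diagonal moments ∫x·sin²(jπx/a) dx = a²/4, ∫x²·sin²(jπx/a) dx = a³·(1/6 − 1/(4j²π²)); cross terms ∫x·sin(jπx/a)·sin(lπx/a) dx = 0 for j + l even and −4jla²/(π²(j² − l²)²) for j + l odd, ∫x²·sin(jπx/a)·sin(lπx/a) dx = (−1)^(j+l)·4jla³/(π²(j² − l²)²); higher powers the same way via product-to-sum and parts.
State is unnormalized: ∫|ψ|² dx = 8.8858, and ∫ψ*·x²·ψ dx = 15.317, so ⟨x²⟩ = 15.317 / 8.8858.
⟨x²⟩ = 1.7238.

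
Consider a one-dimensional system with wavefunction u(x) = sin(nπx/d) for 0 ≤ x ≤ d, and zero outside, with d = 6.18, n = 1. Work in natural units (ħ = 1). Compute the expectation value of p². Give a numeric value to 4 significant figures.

0.2584

p² u = −ħ² d²u/dx²; ⟨p²⟩ = −ħ² ∫ u*·u'' dx / ∫|u|² dx.
d/dx sin(nπx/d) = (nπ/d)·cos(nπx/d) and d²/dx² sin(nπx/d) = −(nπ/d)²·sin(nπx/d); on 0 ≤ x ≤ d, ∫sin²(nπx/d) dx = d/2 and ∫sin(nπx/d)·cos(nπx/d) dx = 0.
State is unnormalized: ∫|u|² dx = 3.0900, and ∫u*·(−ħ² u'') dx = 0.79851, so ⟨p²⟩ = 0.79851 / 3.0900.
⟨p²⟩ = 0.25842.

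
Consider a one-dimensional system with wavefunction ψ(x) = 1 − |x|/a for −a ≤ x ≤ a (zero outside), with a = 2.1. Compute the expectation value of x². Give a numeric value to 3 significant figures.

⟨x²⟩ = ∫ x²·|ψ|² dx / ∫|ψ|² dx (integrals over the domain).
ψ is even, so ∫ over [−a, a] = 2∫₀ᵃ with ψ = 1 − x/a there: ∫₀ᵃ (1 − x/a)² dx = a/3, ∫₀ᵃ x²(1 − x/a)² dx = a³/30, ∫₀ᵃ x⁴(1 − x/a)² dx = a⁵/105.
State is unnormalized: ∫|ψ|² dx = 1.4000, and ∫ψ*·x²·ψ dx = 0.61740, so ⟨x²⟩ = 0.61740 / 1.4000.
⟨x²⟩ = 0.44100.

0.441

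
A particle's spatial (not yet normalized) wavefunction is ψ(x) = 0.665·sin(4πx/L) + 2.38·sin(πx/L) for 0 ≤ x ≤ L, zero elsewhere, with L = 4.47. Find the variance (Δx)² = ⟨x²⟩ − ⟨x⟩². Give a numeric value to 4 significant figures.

Compute ⟨x⟩ and ⟨x²⟩ separately, then (Δx)² = ⟨x²⟩ − ⟨x⟩².
On 0 ≤ x ≤ L (j ≠ l): ∫sin²(jπx/L) dx = L/2, ∫sin(jπx/L)·sin(lπx/L) dx = 0; diagonal moments ∫x·sin²(jπx/L) dx = L²/4, ∫x²·sin²(jπx/L) dx = L³·(1/6 − 1/(4j²π²)); cross terms ∫x·sin(jπx/L)·sin(lπx/L) dx = 0 for j + l even and −4jlL²/(π²(j² − l²)²) for j + l odd, ∫x²·sin(jπx/L)·sin(lπx/L) dx = (−1)^(j+l)·4jlL³/(π²(j² − l²)²); higher powers the same way via product-to-sum and parts.
Normalization: ∫|ψ|² dx = 13.648.
⟨x⟩ = 2.2016 and ⟨x²⟩ = 5.5675.
(Δx)² = 5.5675 − (2.2016)² = 0.72044.

0.7204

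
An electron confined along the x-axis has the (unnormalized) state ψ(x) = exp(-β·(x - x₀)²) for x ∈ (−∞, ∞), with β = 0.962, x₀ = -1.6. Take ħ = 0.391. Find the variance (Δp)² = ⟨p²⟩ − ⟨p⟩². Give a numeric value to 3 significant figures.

0.147

Compute ⟨p⟩ and ⟨p²⟩ separately; (Δp)² = ⟨p²⟩ − ⟨p⟩².
Gaussian moments (u = x − x₀): ∫u^(2j)·e^(−2βu²) du = (2j−1)!!/(4β)^j · √(π/(2β)), odd powers integrate to 0; here √(π/(2β)) = 1.2778. Derivatives: d/dx e^(−βu²) = −2βu·e^(−βu²), d²/dx² e^(−βu²) = (4β²u² − 2β)·e^(−βu²).
Normalization: ∫|ψ|² dx = 1.2778.
⟨p⟩ = 0.0000 and ⟨p²⟩ = 0.14707.
(Δp)² = 0.14707 − (0.0000)² = 0.14707.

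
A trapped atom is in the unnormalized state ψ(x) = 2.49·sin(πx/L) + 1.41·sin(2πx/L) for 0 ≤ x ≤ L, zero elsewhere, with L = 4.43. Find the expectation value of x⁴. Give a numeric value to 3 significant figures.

⟨x⁴⟩ = ∫ x⁴·|ψ|² dx / ∫|ψ|² dx (integrals over the domain).
On 0 ≤ x ≤ L (j ≠ l): ∫sin²(jπx/L) dx = L/2, ∫sin(jπx/L)·sin(lπx/L) dx = 0; diagonal moments ∫x·sin²(jπx/L) dx = L²/4, ∫x²·sin²(jπx/L) dx = L³·(1/6 − 1/(4j²π²)); cross terms ∫x·sin(jπx/L)·sin(lπx/L) dx = 0 for j + l even and −4jlL²/(π²(j² − l²)²) for j + l odd, ∫x²·sin(jπx/L)·sin(lπx/L) dx = (−1)^(j+l)·4jlL³/(π²(j² − l²)²); higher powers the same way via product-to-sum and parts.
State is unnormalized: ∫|ψ|² dx = 18.137, and ∫ψ*·x⁴·ψ dx = 200.93, so ⟨x⁴⟩ = 200.93 / 18.137.
⟨x⁴⟩ = 11.079.

11.1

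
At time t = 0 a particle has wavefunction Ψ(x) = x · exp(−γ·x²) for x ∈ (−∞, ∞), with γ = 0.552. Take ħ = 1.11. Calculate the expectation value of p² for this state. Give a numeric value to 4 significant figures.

2.040

p² Ψ = −ħ² d²Ψ/dx²; ⟨p²⟩ = −ħ² ∫ Ψ*·Ψ'' dx / ∫|Ψ|² dx.
Expand each integrand as polynomial × e^(−2γx²) and use ∫x^(2j)·e^(−2γx²) dx = (2j−1)!!/(4γ)^j · √(π/(2γ)), odd powers → 0; here √(π/(2γ)) = 1.6869. Differentiate with the product rule, d/dx e^(−γx²) = −2γx·e^(−γx²).
State is unnormalized: ∫|Ψ|² dx = 0.76400, and ∫Ψ*·(−ħ² Ψ'') dx = 1.5588, so ⟨p²⟩ = 1.5588 / 0.76400.
⟨p²⟩ = 2.0404.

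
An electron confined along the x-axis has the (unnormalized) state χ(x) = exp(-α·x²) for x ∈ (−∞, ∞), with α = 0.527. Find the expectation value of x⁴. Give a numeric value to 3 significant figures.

0.675

⟨x⁴⟩ = ∫ x⁴·|χ|² dx / ∫|χ|² dx (integrals over the domain).
Gaussian moments: ∫x^(2j)·e^(−2αx²) dx = (2j−1)!!/(4α)^j · √(π/(2α)), odd powers integrate to 0; here √(π/(2α)) = 1.7265.
State is unnormalized: ∫|χ|² dx = 1.7265, and ∫χ*·x⁴·χ dx = 1.1656, so ⟨x⁴⟩ = 1.1656 / 1.7265.
⟨x⁴⟩ = 0.67512.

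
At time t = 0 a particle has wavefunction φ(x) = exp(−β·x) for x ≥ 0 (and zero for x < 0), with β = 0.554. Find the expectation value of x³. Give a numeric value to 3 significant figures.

4.41

⟨x³⟩ = ∫ x³·|φ|² dx / ∫|φ|² dx (integrals over the domain).
Every integrand reduces to terms xʲ·e^(−2βx) on [0, ∞); use ∫₀^∞ xʲ·e^(−2βx) dx = j!/(2β)^(j+1).
State is unnormalized: ∫|φ|² dx = 0.90253, and ∫φ*·x³·φ dx = 3.9810, so ⟨x³⟩ = 3.9810 / 0.90253.
⟨x³⟩ = 4.4109.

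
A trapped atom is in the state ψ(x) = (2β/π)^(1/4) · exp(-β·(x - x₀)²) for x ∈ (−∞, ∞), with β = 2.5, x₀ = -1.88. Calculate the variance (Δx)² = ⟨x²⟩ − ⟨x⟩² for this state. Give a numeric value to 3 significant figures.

0.100

Compute ⟨x⟩ and ⟨x²⟩ separately, then (Δx)² = ⟨x²⟩ − ⟨x⟩².
Gaussian moments (u = x − x₀): ∫u^(2j)·e^(−2βu²) du = (2j−1)!!/(4β)^j · √(π/(2β)), odd powers integrate to 0; here √(π/(2β)) = 0.79267.
⟨x⟩ = -1.8800 and ⟨x²⟩ = 3.6344.
(Δx)² = 3.6344 − (-1.8800)² = 0.10000.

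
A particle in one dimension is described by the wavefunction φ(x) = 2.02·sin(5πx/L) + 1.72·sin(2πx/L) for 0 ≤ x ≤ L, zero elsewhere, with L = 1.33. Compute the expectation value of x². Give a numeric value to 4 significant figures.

0.5460

⟨x²⟩ = ∫ x²·|φ|² dx / ∫|φ|² dx (integrals over the domain).
On 0 ≤ x ≤ L (j ≠ l): ∫sin²(jπx/L) dx = L/2, ∫sin(jπx/L)·sin(lπx/L) dx = 0; diagonal moments ∫x·sin²(jπx/L) dx = L²/4, ∫x²·sin²(jπx/L) dx = L³·(1/6 − 1/(4j²π²)); cross terms ∫x·sin(jπx/L)·sin(lπx/L) dx = 0 for j + l even and −4jlL²/(π²(j² − l²)²) for j + l odd, ∫x²·sin(jπx/L)·sin(lπx/L) dx = (−1)^(j+l)·4jlL³/(π²(j² − l²)²); higher powers the same way via product-to-sum and parts.
State is unnormalized: ∫|φ|² dx = 4.6808, and ∫φ*·x²·φ dx = 2.5559, so ⟨x²⟩ = 2.5559 / 4.6808.
⟨x²⟩ = 0.54604.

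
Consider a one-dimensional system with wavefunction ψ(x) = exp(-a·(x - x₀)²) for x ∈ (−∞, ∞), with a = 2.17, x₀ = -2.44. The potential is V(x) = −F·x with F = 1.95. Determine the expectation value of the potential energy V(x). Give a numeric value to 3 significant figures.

4.76

⟨V⟩ = ∫ V(x)·|ψ|² dx / ∫|ψ|² dx.
Gaussian moments (u = x − x₀): ∫u^(2j)·e^(−2au²) du = (2j−1)!!/(4a)^j · √(π/(2a)), odd powers integrate to 0; here √(π/(2a)) = 0.85081.
State is unnormalized: ∫|ψ|² dx = 0.85081, and ∫ψ*·V(x)·ψ dx = 4.0481, so ⟨V⟩ = 4.0481 / 0.85081.
⟨V⟩ = 4.7580.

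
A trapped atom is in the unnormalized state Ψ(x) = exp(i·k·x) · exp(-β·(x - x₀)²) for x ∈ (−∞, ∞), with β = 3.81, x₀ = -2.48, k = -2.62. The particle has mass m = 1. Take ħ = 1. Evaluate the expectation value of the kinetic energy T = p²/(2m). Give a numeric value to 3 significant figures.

T = −(ħ²/2m) d²/dx², so ⟨T⟩ = −(ħ²/2m) ∫ Ψ*·Ψ'' dx / ∫|Ψ|² dx; with m = 1.
Gaussian moments (u = x − x₀): ∫u^(2j)·e^(−2βu²) du = (2j−1)!!/(4β)^j · √(π/(2β)), odd powers integrate to 0; here √(π/(2β)) = 0.64209. Derivatives: Ψ′ = (ik − 2βu)·Ψ, Ψ″ = ((ik − 2βu)² − 2β)·Ψ; the odd-in-u pieces drop out.
State is unnormalized: ∫|Ψ|² dx = 0.64209, and ∫Ψ*·(−ħ²/2m · Ψ'') dx = 3.4270, so ⟨T⟩ = 3.4270 / 0.64209.
⟨T⟩ = 5.3372.

5.34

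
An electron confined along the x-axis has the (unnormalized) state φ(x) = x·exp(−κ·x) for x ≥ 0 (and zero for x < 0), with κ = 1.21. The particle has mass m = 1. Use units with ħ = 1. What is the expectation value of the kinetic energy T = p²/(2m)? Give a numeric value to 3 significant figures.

T = −(ħ²/2m) d²/dx², so ⟨T⟩ = −(ħ²/2m) ∫ φ*·φ'' dx / ∫|φ|² dx; with m = 1.
Differentiate x·exp(−κ·x) with the product rule; every integrand then reduces to terms xʲ·e^(−2κx) on [0, ∞), with ∫₀^∞ xʲ·e^(−2κx) dx = j!/(2κ)^(j+1).
State is unnormalized: ∫|φ|² dx = 0.14112, and ∫φ*·(−ħ²/2m · φ'') dx = 0.10331, so ⟨T⟩ = 0.10331 / 0.14112.
⟨T⟩ = 0.73205.

0.732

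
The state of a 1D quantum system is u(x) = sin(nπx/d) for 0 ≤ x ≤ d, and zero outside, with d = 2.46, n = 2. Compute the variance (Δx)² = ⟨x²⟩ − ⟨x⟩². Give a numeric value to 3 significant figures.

Compute ⟨x⟩ and ⟨x²⟩ separately, then (Δx)² = ⟨x²⟩ − ⟨x⟩².
With sin²θ = (1 − cos2θ)/2 on 0 ≤ x ≤ d: ∫sin²(nπx/d) dx = d/2, ∫x·sin²(nπx/d) dx = d²/4, ∫x²·sin²(nπx/d) dx = d³·(1/6 − 1/(4n²π²)); higher powers xᵏ the same way, integrating xᵏ·cos(2nπx/d) by parts.
Normalization: ∫|u|² dx = 1.2300.
⟨x⟩ = 1.2300 and ⟨x²⟩ = 1.9406.
(Δx)² = 1.9406 − (1.2300)² = 0.42766.

0.428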